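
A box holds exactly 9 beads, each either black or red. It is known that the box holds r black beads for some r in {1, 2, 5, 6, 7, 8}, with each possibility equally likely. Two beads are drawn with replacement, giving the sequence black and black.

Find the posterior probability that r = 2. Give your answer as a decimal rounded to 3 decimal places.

Compute the likelihood of the observed sequence for each case: P(data | r = 1) = (1/9)(1/9) = 1/81; P(data | r = 2) = (2/9)(2/9) = 4/81; P(data | r = 5) = (5/9)(5/9) = 25/81; P(data | r = 6) = (6/9)(6/9) = 4/9; P(data | r = 7) = (7/9)(7/9) = 49/81; P(data | r = 8) = (8/9)(8/9) = 64/81.
The prior-weighted likelihoods are 1/6 · 1/81 = 1/486, 1/6 · 4/81 = 2/243, 1/6 · 25/81 = 25/486, 1/6 · 4/9 = 2/27, 1/6 · 49/81 = 49/486, 1/6 · 64/81 = 32/243; these sum to 179/486.
Therefore the posterior P(r = 2 | data) = (2/243) / (179/486) = 4/179.

0.022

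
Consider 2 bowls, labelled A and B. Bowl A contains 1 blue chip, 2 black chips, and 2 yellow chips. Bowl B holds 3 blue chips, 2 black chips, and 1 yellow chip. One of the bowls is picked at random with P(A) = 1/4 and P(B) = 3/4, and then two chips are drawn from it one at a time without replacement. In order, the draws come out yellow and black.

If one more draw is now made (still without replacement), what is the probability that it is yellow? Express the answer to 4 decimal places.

Compute the likelihood of the observed sequence for each case: P(data | bowl A) = (2/5)(2/4) = 1/5; P(data | bowl B) = (1/6)(2/5) = 1/15.
Multiplying each by its prior: 1/4 · 1/5 = 1/20, 3/4 · 1/15 = 1/20; these sum to 1/10.
Normalising, the posterior is P(bowl A | data) = 1/2, P(bowl B | data) = 1/2.
Averaging over the posterior, P(yellow next | data) = (1/3)(1/2) + (0)(1/2) = 1/6.

0.1667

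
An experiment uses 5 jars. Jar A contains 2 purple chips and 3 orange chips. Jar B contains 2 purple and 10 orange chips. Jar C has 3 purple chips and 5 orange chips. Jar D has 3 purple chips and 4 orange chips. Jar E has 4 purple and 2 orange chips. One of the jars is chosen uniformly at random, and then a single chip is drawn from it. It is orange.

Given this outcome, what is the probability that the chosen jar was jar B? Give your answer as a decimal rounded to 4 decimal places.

0.2812

Under each hypothesis, the probability of this draw is: P(data | jar A) = (3/5) = 0.6; P(data | jar B) = (10/12) = 0.83333; P(data | jar C) = (5/8) = 0.625; P(data | jar D) = (4/7) = 0.57143; P(data | jar E) = (2/6) = 0.33333.
Multiplying each by its prior: 1/5 · 0.6 = 0.12, 1/5 · 0.83333 = 0.16667, 1/5 · 0.625 = 0.125, 1/5 · 0.57143 = 0.11429, 1/5 · 0.33333 = 0.066667; these sum to 0.59262.
Hence P(jar B | data) = (0.16667) / (0.59262) = 0.28124.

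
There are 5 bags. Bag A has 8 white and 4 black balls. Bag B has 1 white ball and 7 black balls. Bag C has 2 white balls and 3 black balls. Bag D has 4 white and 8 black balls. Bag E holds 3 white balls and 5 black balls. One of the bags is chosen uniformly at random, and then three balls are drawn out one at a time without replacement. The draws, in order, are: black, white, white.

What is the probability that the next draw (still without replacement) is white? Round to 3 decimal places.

Under each hypothesis, the probability of the observed sequence is: P(data | bag A) = (4/12)(8/11)(7/10) = 0.1697; P(data | bag B) = (7/8)(1/7)(0/6) = 0; P(data | bag C) = (3/5)(2/4)(1/3) = 0.1; P(data | bag D) = (8/12)(4/11)(3/10) = 0.072727; P(data | bag E) = (5/8)(3/7)(2/6) = 0.089286.
Weighting by the prior gives 1/5 · 0.1697 = 0.033939, 1/5 · 0 = 0, 1/5 · 0.1 = 0.02, 1/5 · 0.072727 = 0.014545, 1/5 · 0.089286 = 0.017857; summing to 0.086342.
Dividing through by the total gives posterior P(bag A | data) = 0.39308, P(bag B | data) = 0, P(bag C | data) = 0.23164, P(bag D | data) = 0.16846, P(bag E | data) = 0.20682.
Averaging over the posterior, P(white next | data) = (2/3)(0.39308) + (0)(0.23164) + (2/9)(0.16846) + (1/5)(0.20682) = 0.34085.

0.341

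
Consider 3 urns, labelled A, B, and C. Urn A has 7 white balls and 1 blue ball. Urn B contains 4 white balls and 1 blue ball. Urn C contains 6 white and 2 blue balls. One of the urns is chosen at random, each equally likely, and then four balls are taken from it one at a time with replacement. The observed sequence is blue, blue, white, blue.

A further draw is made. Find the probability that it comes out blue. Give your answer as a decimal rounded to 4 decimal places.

0.2231

Under each hypothesis, the probability of the observed sequence is: P(data | urn A) = (1/8)(1/8)(7/8)(1/8) = 0.001709; P(data | urn B) = (1/5)(1/5)(4/5)(1/5) = 0.0064; P(data | urn C) = (2/8)(2/8)(6/8)(2/8) = 0.011719.
The prior-weighted likelihoods are 1/3 · 0.001709 = 0.00056966, 1/3 · 0.0064 = 0.0021333, 1/3 · 0.011719 = 0.0039062; these sum to 0.0066092.
The posterior is then P(urn A | data) = 0.086192, P(urn B | data) = 0.32278, P(urn C | data) = 0.59103.
The predictive probability is P(blue next | data) = (1/8)(0.086192) + (1/5)(0.32278) + (1/4)(0.59103) = 0.22309.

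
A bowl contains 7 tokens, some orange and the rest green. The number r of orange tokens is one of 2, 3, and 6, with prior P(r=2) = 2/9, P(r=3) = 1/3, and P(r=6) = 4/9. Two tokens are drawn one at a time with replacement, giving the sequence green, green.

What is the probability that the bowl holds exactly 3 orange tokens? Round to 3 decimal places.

For each hypothesis, P(data | H) works out to: P(data | r = 2) = (5/7)(5/7) = 25/49; P(data | r = 3) = (4/7)(4/7) = 16/49; P(data | r = 6) = (1/7)(1/7) = 1/49.
Multiplying each by its prior: 2/9 · 25/49 = 50/441, 1/3 · 16/49 = 16/147, 4/9 · 1/49 = 4/441; summing to 34/147.
Therefore the posterior P(r = 3 | data) = (16/147) / (34/147) = 8/17.

0.471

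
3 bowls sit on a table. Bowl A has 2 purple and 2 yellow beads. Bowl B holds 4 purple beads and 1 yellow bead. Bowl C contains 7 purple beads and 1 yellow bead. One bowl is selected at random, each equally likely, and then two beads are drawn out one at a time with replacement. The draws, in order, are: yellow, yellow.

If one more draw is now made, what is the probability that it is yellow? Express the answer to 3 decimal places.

0.442

For each hypothesis, P(data | H) works out to: P(data | bowl A) = (2/4)(2/4) = 0.25; P(data | bowl B) = (1/5)(1/5) = 0.04; P(data | bowl C) = (1/8)(1/8) = 0.015625.
Weighting by the prior gives 1/3 · 0.25 = 0.083333, 1/3 · 0.04 = 0.013333, 1/3 · 0.015625 = 0.0052083; with total 0.10187.
The posterior is then P(bowl A | data) = 0.818, P(bowl B | data) = 0.13088, P(bowl C | data) = 0.051125.
Averaging over the posterior, P(yellow next | data) = (1/2)(0.818) + (1/5)(0.13088) + (1/8)(0.051125) = 0.44156.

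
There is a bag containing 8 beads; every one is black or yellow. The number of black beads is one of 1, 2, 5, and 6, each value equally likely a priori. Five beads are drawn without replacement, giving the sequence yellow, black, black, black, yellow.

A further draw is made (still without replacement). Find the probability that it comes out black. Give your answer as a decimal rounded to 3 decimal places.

Under each hypothesis, the probability of the observed sequence is: P(data | r = 1) = (7/8)(1/7)(0/6) = 0; P(data | r = 2) = (6/8)(2/7)(1/6)(0/5) = 0; P(data | r = 5) = (3/8)(5/7)(4/6)(3/5)(2/4) = 3/56; P(data | r = 6) = (2/8)(6/7)(5/6)(4/5)(1/4) = 1/28.
Multiplying each by its prior: 1/4 · 0 = 0, 1/4 · 0 = 0, 1/4 · 3/56 = 3/224, 1/4 · 1/28 = 1/112; with total 5/224.
The posterior is then P(r = 1 | data) = 0, P(r = 2 | data) = 0, P(r = 5 | data) = 3/5, P(r = 6 | data) = 2/5.
So P(black next | data) = Σ P(black next | H) P(H | data) = (2/3)(3/5) + (1)(2/5) = 4/5.

0.800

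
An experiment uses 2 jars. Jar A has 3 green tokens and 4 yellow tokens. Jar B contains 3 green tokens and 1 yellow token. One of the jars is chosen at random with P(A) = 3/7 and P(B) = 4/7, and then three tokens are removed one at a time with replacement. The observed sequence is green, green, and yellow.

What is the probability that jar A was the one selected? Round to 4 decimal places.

0.3589

Compute the likelihood of the observed sequence for each case: P(data | jar A) = (3/7)(3/7)(4/7) = 0.10496; P(data | jar B) = (3/4)(3/4)(1/4) = 0.14062.
Multiplying each by its prior: 3/7 · 0.10496 = 0.044981, 4/7 · 0.14062 = 0.080357; with total 0.12534.
Therefore the posterior P(jar A | data) = (0.044981) / (0.12534) = 0.35888.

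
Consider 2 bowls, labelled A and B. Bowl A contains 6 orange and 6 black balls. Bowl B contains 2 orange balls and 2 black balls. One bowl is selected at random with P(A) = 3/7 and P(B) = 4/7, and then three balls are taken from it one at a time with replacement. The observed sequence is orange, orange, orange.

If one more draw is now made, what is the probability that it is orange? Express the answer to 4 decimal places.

0.5000

For each hypothesis, P(data | H) works out to: P(data | bowl A) = (6/12)(6/12)(6/12) = 1/8; P(data | bowl B) = (2/4)(2/4)(2/4) = 1/8.
Multiplying each by its prior: 3/7 · 1/8 = 3/56, 4/7 · 1/8 = 1/14; these sum to 1/8.
Normalising, the posterior is P(bowl A | data) = 3/7, P(bowl B | data) = 4/7.
So P(orange next | data) = Σ P(orange next | H) P(H | data) = (1/2)(3/7) + (1/2)(4/7) = 1/2.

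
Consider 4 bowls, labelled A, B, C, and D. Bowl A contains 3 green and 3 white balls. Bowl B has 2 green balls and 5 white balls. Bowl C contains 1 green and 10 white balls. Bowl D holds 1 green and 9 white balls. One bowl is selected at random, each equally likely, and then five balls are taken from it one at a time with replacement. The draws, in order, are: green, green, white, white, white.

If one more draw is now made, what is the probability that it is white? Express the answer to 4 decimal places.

0.6588

Under each hypothesis, the probability of the observed sequence is: P(data | bowl A) = (3/6)(3/6)(3/6)(3/6)(3/6) = 0.03125; P(data | bowl B) = (2/7)(2/7)(5/7)(5/7)(5/7) = 0.02975; P(data | bowl C) = (1/11)(1/11)(10/11)(10/11)(10/11) = 0.0062092; P(data | bowl D) = (1/10)(1/10)(9/10)(9/10)(9/10) = 0.00729.
The prior-weighted likelihoods are 1/4 · 0.03125 = 0.0078125, 1/4 · 0.02975 = 0.0074374, 1/4 · 0.0062092 = 0.0015523, 1/4 · 0.00729 = 0.0018225; summing to 0.018625.
Normalising, the posterior is P(bowl A | data) = 0.41947, P(bowl B | data) = 0.39933, P(bowl C | data) = 0.083347, P(bowl D | data) = 0.097854.
The predictive probability is P(white next | data) = (1/2)(0.41947) + (5/7)(0.39933) + (10/11)(0.083347) + (9/10)(0.097854) = 0.65881.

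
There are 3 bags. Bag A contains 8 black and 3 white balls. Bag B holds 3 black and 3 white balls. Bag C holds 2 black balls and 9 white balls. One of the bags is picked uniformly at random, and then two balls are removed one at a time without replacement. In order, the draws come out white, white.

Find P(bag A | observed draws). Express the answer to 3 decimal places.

0.060

Under each hypothesis, the probability of the observed sequence is: P(data | bag A) = (3/11)(2/10) = 3/55; P(data | bag B) = (3/6)(2/5) = 1/5; P(data | bag C) = (9/11)(8/10) = 36/55.
Weighting by the prior gives 1/3 · 3/55 = 1/55, 1/3 · 1/5 = 1/15, 1/3 · 36/55 = 12/55; summing to 10/33.
Therefore the posterior P(bag A | data) = (1/55) / (10/33) = 3/50.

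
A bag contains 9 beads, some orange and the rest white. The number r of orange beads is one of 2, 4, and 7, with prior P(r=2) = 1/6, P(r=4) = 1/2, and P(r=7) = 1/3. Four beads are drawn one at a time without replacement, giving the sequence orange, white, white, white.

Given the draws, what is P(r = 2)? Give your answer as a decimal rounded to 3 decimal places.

0.368

Compute the likelihood of the observed sequence for each case: P(data | r = 2) = (2/9)(7/8)(6/7)(5/6) = 0.13889; P(data | r = 4) = (4/9)(5/8)(4/7)(3/6) = 0.079365; P(data | r = 7) = (7/9)(2/8)(1/7)(0/6) = 0.
Weighting by the prior gives 1/6 · 0.13889 = 0.023148, 1/2 · 0.079365 = 0.039683, 1/3 · 0 = 0; with total 0.062831.
Therefore the posterior P(r = 2 | data) = (0.023148) / (0.062831) = 0.36842.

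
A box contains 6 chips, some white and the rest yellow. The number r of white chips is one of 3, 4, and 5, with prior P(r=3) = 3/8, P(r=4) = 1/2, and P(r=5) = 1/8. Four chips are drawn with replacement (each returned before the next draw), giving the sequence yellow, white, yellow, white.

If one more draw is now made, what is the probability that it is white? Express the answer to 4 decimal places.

0.5973

Under each hypothesis, the probability of the observed sequence is: P(data | r = 3) = (3/6)(3/6)(3/6)(3/6) = 0.0625; P(data | r = 4) = (2/6)(4/6)(2/6)(4/6) = 0.049383; P(data | r = 5) = (1/6)(5/6)(1/6)(5/6) = 0.01929.
Multiplying each by its prior: 3/8 · 0.0625 = 0.023438, 1/2 · 0.049383 = 0.024691, 1/8 · 0.01929 = 0.0024113; these sum to 0.05054.
The posterior is then P(r = 3 | data) = 0.46374, P(r = 4 | data) = 0.48855, P(r = 5 | data) = 0.04771.
Averaging over the posterior, P(white next | data) = (1/2)(0.46374) + (2/3)(0.48855) + (5/6)(0.04771) = 0.59733.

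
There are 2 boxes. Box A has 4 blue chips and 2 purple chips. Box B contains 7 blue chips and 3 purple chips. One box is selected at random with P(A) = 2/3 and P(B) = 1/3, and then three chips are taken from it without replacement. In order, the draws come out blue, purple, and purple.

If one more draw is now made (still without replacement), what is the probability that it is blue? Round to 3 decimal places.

0.957

Under each hypothesis, the probability of the observed sequence is: P(data | box A) = (4/6)(2/5)(1/4) = 1/15; P(data | box B) = (7/10)(3/9)(2/8) = 7/120.
Weighting by the prior gives 2/3 · 1/15 = 2/45, 1/3 · 7/120 = 7/360; with total 23/360.
Dividing through by the total gives posterior P(box A | data) = 16/23, P(box B | data) = 7/23.
Averaging over the posterior, P(blue next | data) = (1)(16/23) + (6/7)(7/23) = 22/23.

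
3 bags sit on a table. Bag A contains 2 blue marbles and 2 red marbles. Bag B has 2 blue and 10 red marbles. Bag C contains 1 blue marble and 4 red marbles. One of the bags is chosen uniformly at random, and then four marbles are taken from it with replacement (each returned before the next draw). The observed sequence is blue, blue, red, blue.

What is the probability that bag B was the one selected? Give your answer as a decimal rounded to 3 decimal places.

0.053

Compute the likelihood of the observed sequence for each case: P(data | bag A) = (2/4)(2/4)(2/4)(2/4) = 0.0625; P(data | bag B) = (2/12)(2/12)(10/12)(2/12) = 0.003858; P(data | bag C) = (1/5)(1/5)(4/5)(1/5) = 0.0064.
Weighting by the prior gives 1/3 · 0.0625 = 0.020833, 1/3 · 0.003858 = 0.001286, 1/3 · 0.0064 = 0.0021333; summing to 0.024253.
Therefore the posterior P(bag B | data) = (0.001286) / (0.024253) = 0.053025.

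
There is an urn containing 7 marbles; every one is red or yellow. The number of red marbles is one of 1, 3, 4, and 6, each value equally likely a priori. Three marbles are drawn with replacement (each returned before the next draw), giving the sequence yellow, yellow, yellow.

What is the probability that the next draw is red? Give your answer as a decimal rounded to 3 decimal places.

0.242

For each hypothesis, P(data | H) works out to: P(data | r = 1) = (6/7)(6/7)(6/7) = 0.62974; P(data | r = 3) = (4/7)(4/7)(4/7) = 0.18659; P(data | r = 4) = (3/7)(3/7)(3/7) = 0.078717; P(data | r = 6) = (1/7)(1/7)(1/7) = 0.0029155.
Multiplying each by its prior: 1/4 · 0.62974 = 0.15743, 1/4 · 0.18659 = 0.046647, 1/4 · 0.078717 = 0.019679, 1/4 · 0.0029155 = 0.00072886; summing to 0.22449.
The posterior is then P(r = 1 | data) = 0.7013, P(r = 3 | data) = 0.20779, P(r = 4 | data) = 0.087662, P(r = 6 | data) = 0.0032468.
The predictive probability is P(red next | data) = (1/7)(0.7013) + (3/7)(0.20779) + (4/7)(0.087662) + (6/7)(0.0032468) = 0.24212.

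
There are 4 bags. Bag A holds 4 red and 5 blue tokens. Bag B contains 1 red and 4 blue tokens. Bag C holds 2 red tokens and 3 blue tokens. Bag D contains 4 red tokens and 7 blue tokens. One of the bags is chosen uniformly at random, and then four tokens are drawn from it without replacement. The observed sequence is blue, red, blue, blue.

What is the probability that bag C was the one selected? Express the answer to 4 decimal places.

The likelihood of the observed sequence under each hypothesis: P(data | bag A) = (5/9)(4/8)(4/7)(3/6) = 0.079365; P(data | bag B) = (4/5)(1/4)(3/3)(2/2) = 0.2; P(data | bag C) = (3/5)(2/4)(2/3)(1/2) = 0.1; P(data | bag D) = (7/11)(4/10)(6/9)(5/8) = 0.10606.
Weighting by the prior gives 1/4 · 0.079365 = 0.019841, 1/4 · 0.2 = 0.05, 1/4 · 0.1 = 0.025, 1/4 · 0.10606 = 0.026515; with total 0.12136.
So P(bag C | data) = (0.025) / (0.12136) = 0.206.

0.2060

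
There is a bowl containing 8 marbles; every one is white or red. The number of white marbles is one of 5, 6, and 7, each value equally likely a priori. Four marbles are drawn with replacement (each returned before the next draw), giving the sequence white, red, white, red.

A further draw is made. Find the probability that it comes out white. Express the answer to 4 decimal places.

Compute the likelihood of the observed sequence for each case: P(data | r = 5) = (5/8)(3/8)(5/8)(3/8) = 0.054932; P(data | r = 6) = (6/8)(2/8)(6/8)(2/8) = 0.035156; P(data | r = 7) = (7/8)(1/8)(7/8)(1/8) = 0.011963.
Weighting by the prior gives 1/3 · 0.054932 = 0.018311, 1/3 · 0.035156 = 0.011719, 1/3 · 0.011963 = 0.0039876; these sum to 0.034017.
Normalising, the posterior is P(r = 5 | data) = 0.53828, P(r = 6 | data) = 0.3445, P(r = 7 | data) = 0.11722.
The predictive probability is P(white next | data) = (5/8)(0.53828) + (3/4)(0.3445) + (7/8)(0.11722) = 0.69737.

0.6974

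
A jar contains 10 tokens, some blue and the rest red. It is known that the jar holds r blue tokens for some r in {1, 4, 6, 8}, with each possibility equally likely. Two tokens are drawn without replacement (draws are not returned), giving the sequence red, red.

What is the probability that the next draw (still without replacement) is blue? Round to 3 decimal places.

The likelihood of the observed sequence under each hypothesis: P(data | r = 1) = (9/10)(8/9) = 4/5; P(data | r = 4) = (6/10)(5/9) = 1/3; P(data | r = 6) = (4/10)(3/9) = 2/15; P(data | r = 8) = (2/10)(1/9) = 1/45.
The prior-weighted likelihoods are 1/4 · 4/5 = 1/5, 1/4 · 1/3 = 1/12, 1/4 · 2/15 = 1/30, 1/4 · 1/45 = 1/180; these sum to 29/90.
Dividing through by the total gives posterior P(r = 1 | data) = 18/29, P(r = 4 | data) = 15/58, P(r = 6 | data) = 3/29, P(r = 8 | data) = 1/58.
The predictive probability is P(blue next | data) = (1/8)(18/29) + (1/2)(15/58) + (3/4)(3/29) + (1)(1/58) = 35/116.

0.302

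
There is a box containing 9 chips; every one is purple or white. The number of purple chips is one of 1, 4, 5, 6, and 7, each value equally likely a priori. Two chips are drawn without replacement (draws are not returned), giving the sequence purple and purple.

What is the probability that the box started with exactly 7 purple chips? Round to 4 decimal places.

For each hypothesis, P(data | H) works out to: P(data | r = 1) = (1/9)(0/8) = 0; P(data | r = 4) = (4/9)(3/8) = 1/6; P(data | r = 5) = (5/9)(4/8) = 5/18; P(data | r = 6) = (6/9)(5/8) = 5/12; P(data | r = 7) = (7/9)(6/8) = 7/12.
Weighting by the prior gives 1/5 · 0 = 0, 1/5 · 1/6 = 1/30, 1/5 · 5/18 = 1/18, 1/5 · 5/12 = 1/12, 1/5 · 7/12 = 7/60; with total 13/45.
Hence P(r = 7 | data) = (7/60) / (13/45) = 21/52.

0.4038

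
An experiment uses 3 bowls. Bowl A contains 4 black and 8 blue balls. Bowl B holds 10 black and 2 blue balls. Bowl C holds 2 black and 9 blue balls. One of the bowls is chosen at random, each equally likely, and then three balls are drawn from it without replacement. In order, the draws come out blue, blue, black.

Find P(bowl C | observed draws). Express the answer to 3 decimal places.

Under each hypothesis, the probability of the observed sequence is: P(data | bowl A) = (8/12)(7/11)(4/10) = 28/165; P(data | bowl B) = (2/12)(1/11)(10/10) = 1/66; P(data | bowl C) = (9/11)(8/10)(2/9) = 8/55.
The prior-weighted likelihoods are 1/3 · 28/165 = 28/495, 1/3 · 1/66 = 1/198, 1/3 · 8/55 = 8/165; with total 109/990.
So P(bowl C | data) = (8/165) / (109/990) = 48/109.

0.440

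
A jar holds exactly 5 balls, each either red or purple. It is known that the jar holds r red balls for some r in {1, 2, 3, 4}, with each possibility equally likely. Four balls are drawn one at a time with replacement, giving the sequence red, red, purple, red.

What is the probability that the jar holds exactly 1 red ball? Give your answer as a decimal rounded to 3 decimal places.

For each hypothesis, P(data | H) works out to: P(data | r = 1) = (1/5)(1/5)(4/5)(1/5) = 0.0064; P(data | r = 2) = (2/5)(2/5)(3/5)(2/5) = 0.0384; P(data | r = 3) = (3/5)(3/5)(2/5)(3/5) = 0.0864; P(data | r = 4) = (4/5)(4/5)(1/5)(4/5) = 0.1024.
Multiplying each by its prior: 1/4 · 0.0064 = 0.0016, 1/4 · 0.0384 = 0.0096, 1/4 · 0.0864 = 0.0216, 1/4 · 0.1024 = 0.0256; with total 0.0584.
Hence P(r = 1 | data) = (0.0016) / (0.0584) = 0.027397.

0.027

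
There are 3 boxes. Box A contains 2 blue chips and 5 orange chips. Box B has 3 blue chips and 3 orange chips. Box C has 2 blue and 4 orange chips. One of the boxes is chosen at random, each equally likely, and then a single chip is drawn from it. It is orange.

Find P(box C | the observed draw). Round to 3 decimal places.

For each hypothesis, P(data | H) works out to: P(data | box A) = (5/7) = 5/7; P(data | box B) = (3/6) = 1/2; P(data | box C) = (4/6) = 2/3.
Multiplying each by its prior: 1/3 · 5/7 = 5/21, 1/3 · 1/2 = 1/6, 1/3 · 2/3 = 2/9; summing to 79/126.
Hence P(box C | data) = (2/9) / (79/126) = 28/79.

0.354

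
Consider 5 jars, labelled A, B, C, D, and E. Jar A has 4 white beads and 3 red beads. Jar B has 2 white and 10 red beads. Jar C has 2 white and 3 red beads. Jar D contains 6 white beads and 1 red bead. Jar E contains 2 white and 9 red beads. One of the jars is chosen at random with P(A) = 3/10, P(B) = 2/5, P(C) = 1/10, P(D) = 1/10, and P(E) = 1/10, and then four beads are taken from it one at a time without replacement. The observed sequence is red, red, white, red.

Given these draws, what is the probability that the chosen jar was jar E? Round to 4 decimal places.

0.1595

Compute the likelihood of the observed sequence for each case: P(data | jar A) = (3/7)(2/6)(4/5)(1/4) = 0.028571; P(data | jar B) = (10/12)(9/11)(2/10)(8/9) = 0.12121; P(data | jar C) = (3/5)(2/4)(2/3)(1/2) = 0.1; P(data | jar D) = (1/7)(0/6) = 0; P(data | jar E) = (9/11)(8/10)(2/9)(7/8) = 0.12727.
The prior-weighted likelihoods are 3/10 · 0.028571 = 0.0085714, 2/5 · 0.12121 = 0.048485, 1/10 · 0.1 = 0.01, 1/10 · 0 = 0, 1/10 · 0.12727 = 0.012727; these sum to 0.079784.
So P(jar E | data) = (0.012727) / (0.079784) = 0.15952.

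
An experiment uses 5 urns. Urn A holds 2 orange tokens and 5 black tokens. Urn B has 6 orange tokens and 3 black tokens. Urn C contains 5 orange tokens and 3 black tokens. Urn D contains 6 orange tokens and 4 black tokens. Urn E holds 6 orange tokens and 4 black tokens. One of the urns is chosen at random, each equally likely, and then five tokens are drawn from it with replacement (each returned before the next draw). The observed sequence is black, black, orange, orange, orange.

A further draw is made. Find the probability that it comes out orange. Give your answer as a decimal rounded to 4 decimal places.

0.5954

Under each hypothesis, the probability of the observed sequence is: P(data | urn A) = (5/7)(5/7)(2/7)(2/7)(2/7) = 0.0119; P(data | urn B) = (3/9)(3/9)(6/9)(6/9)(6/9) = 0.032922; P(data | urn C) = (3/8)(3/8)(5/8)(5/8)(5/8) = 0.034332; P(data | urn D) = (4/10)(4/10)(6/10)(6/10)(6/10) = 0.03456; P(data | urn E) = (4/10)(4/10)(6/10)(6/10)(6/10) = 0.03456.
Multiplying each by its prior: 1/5 · 0.0119 = 0.00238, 1/5 · 0.032922 = 0.0065844, 1/5 · 0.034332 = 0.0068665, 1/5 · 0.03456 = 0.006912, 1/5 · 0.03456 = 0.006912; with total 0.029655.
The posterior is then P(urn A | data) = 0.080256, P(urn B | data) = 0.22203, P(urn C | data) = 0.23155, P(urn D | data) = 0.23308, P(urn E | data) = 0.23308.
So P(orange next | data) = Σ P(orange next | H) P(H | data) = (2/7)(0.080256) + (2/3)(0.22203) + (5/8)(0.23155) + (3/5)(0.23308) + (3/5)(0.23308) = 0.59537.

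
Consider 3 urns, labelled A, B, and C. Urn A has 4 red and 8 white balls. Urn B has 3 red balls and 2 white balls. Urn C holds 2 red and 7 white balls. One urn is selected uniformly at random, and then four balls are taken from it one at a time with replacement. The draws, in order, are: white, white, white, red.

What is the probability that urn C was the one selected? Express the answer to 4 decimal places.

0.4326

The likelihood of the observed sequence under each hypothesis: P(data | urn A) = (8/12)(8/12)(8/12)(4/12) = 0.098765; P(data | urn B) = (2/5)(2/5)(2/5)(3/5) = 0.0384; P(data | urn C) = (7/9)(7/9)(7/9)(2/9) = 0.10456.
The prior-weighted likelihoods are 1/3 · 0.098765 = 0.032922, 1/3 · 0.0384 = 0.0128, 1/3 · 0.10456 = 0.034852; these sum to 0.080574.
Hence P(urn C | data) = (0.034852) / (0.080574) = 0.43255.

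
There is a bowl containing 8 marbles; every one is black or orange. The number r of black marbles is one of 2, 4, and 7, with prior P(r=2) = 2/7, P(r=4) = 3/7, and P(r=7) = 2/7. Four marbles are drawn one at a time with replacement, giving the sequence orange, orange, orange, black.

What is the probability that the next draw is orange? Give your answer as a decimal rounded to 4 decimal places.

0.6280

The likelihood of the observed sequence under each hypothesis: P(data | r = 2) = (6/8)(6/8)(6/8)(2/8) = 0.10547; P(data | r = 4) = (4/8)(4/8)(4/8)(4/8) = 0.0625; P(data | r = 7) = (1/8)(1/8)(1/8)(7/8) = 0.001709.
Weighting by the prior gives 2/7 · 0.10547 = 0.030134, 3/7 · 0.0625 = 0.026786, 2/7 · 0.001709 = 0.00048828; summing to 0.057408.
The posterior is then P(r = 2 | data) = 0.52491, P(r = 4 | data) = 0.46659, P(r = 7 | data) = 0.0085055.
Averaging over the posterior, P(orange next | data) = (3/4)(0.52491) + (1/2)(0.46659) + (1/8)(0.0085055) = 0.62804.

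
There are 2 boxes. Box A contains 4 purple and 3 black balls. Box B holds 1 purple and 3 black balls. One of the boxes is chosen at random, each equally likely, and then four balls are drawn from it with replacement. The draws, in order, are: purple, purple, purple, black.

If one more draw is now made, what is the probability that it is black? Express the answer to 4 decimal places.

For each hypothesis, P(data | H) works out to: P(data | box A) = (4/7)(4/7)(4/7)(3/7) = 0.079967; P(data | box B) = (1/4)(1/4)(1/4)(3/4) = 0.011719.
Weighting by the prior gives 1/2 · 0.079967 = 0.039983, 1/2 · 0.011719 = 0.0058594; with total 0.045843.
Dividing through by the total gives posterior P(box A | data) = 0.87219, P(box B | data) = 0.12781.
The predictive probability is P(black next | data) = (3/7)(0.87219) + (3/4)(0.12781) = 0.46965.

0.4697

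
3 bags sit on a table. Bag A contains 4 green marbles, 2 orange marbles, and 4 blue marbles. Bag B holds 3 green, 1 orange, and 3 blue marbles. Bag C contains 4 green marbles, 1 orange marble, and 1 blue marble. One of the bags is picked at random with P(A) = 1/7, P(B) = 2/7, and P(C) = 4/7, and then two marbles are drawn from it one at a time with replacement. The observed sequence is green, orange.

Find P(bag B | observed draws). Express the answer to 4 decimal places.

The likelihood of the observed sequence under each hypothesis: P(data | bag A) = (4/10)(2/10) = 0.08; P(data | bag B) = (3/7)(1/7) = 0.061224; P(data | bag C) = (4/6)(1/6) = 0.11111.
Multiplying each by its prior: 1/7 · 0.08 = 0.011429, 2/7 · 0.061224 = 0.017493, 4/7 · 0.11111 = 0.063492; these sum to 0.092413.
Therefore the posterior P(bag B | data) = (0.017493) / (0.092413) = 0.18929.

0.1893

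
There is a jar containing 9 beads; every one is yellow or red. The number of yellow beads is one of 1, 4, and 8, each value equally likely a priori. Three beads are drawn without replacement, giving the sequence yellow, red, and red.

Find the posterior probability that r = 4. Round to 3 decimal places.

0.588

The likelihood of the observed sequence under each hypothesis: P(data | r = 1) = (1/9)(8/8)(7/7) = 1/9; P(data | r = 4) = (4/9)(5/8)(4/7) = 10/63; P(data | r = 8) = (8/9)(1/8)(0/7) = 0.
Weighting by the prior gives 1/3 · 1/9 = 1/27, 1/3 · 10/63 = 10/189, 1/3 · 0 = 0; these sum to 17/189.
Hence P(r = 4 | data) = (10/189) / (17/189) = 10/17.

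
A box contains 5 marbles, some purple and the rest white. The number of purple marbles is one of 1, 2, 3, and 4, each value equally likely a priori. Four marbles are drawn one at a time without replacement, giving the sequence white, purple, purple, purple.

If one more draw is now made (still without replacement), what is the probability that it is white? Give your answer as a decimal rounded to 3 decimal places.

0.333

For each hypothesis, P(data | H) works out to: P(data | r = 1) = (4/5)(1/4)(0/3) = 0; P(data | r = 2) = (3/5)(2/4)(1/3)(0/2) = 0; P(data | r = 3) = (2/5)(3/4)(2/3)(1/2) = 1/10; P(data | r = 4) = (1/5)(4/4)(3/3)(2/2) = 1/5.
Multiplying each by its prior: 1/4 · 0 = 0, 1/4 · 0 = 0, 1/4 · 1/10 = 1/40, 1/4 · 1/5 = 1/20; with total 3/40.
The posterior is then P(r = 1 | data) = 0, P(r = 2 | data) = 0, P(r = 3 | data) = 1/3, P(r = 4 | data) = 2/3.
The predictive probability is P(white next | data) = (1)(1/3) + (0)(2/3) = 1/3.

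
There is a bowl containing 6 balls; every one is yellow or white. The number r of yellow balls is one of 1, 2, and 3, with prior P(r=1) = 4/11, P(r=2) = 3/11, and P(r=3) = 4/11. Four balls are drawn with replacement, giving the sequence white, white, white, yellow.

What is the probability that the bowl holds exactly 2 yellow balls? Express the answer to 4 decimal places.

0.3179

Compute the likelihood of the observed sequence for each case: P(data | r = 1) = (5/6)(5/6)(5/6)(1/6) = 0.096451; P(data | r = 2) = (4/6)(4/6)(4/6)(2/6) = 0.098765; P(data | r = 3) = (3/6)(3/6)(3/6)(3/6) = 0.0625.
Multiplying each by its prior: 4/11 · 0.096451 = 0.035073, 3/11 · 0.098765 = 0.026936, 4/11 · 0.0625 = 0.022727; these sum to 0.084736.
Hence P(r = 2 | data) = (0.026936) / (0.084736) = 0.31788.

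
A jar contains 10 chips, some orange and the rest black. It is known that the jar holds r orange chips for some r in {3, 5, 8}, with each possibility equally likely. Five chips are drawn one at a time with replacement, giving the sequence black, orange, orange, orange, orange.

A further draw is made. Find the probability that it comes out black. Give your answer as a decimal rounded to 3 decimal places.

The likelihood of the observed sequence under each hypothesis: P(data | r = 3) = (7/10)(3/10)(3/10)(3/10)(3/10) = 0.00567; P(data | r = 5) = (5/10)(5/10)(5/10)(5/10)(5/10) = 0.03125; P(data | r = 8) = (2/10)(8/10)(8/10)(8/10)(8/10) = 0.08192.
The prior-weighted likelihoods are 1/3 · 0.00567 = 0.00189, 1/3 · 0.03125 = 0.010417, 1/3 · 0.08192 = 0.027307; with total 0.039613.
Normalising, the posterior is P(r = 3 | data) = 0.047711, P(r = 5 | data) = 0.26296, P(r = 8 | data) = 0.68933.
Averaging over the posterior, P(black next | data) = (7/10)(0.047711) + (1/2)(0.26296) + (1/5)(0.68933) = 0.30274.

0.303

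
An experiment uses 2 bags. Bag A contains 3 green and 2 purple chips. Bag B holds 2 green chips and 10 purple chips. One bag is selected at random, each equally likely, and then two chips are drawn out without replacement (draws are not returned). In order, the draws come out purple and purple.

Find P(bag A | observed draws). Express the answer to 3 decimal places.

Under each hypothesis, the probability of the observed sequence is: P(data | bag A) = (2/5)(1/4) = 1/10; P(data | bag B) = (10/12)(9/11) = 15/22.
Multiplying each by its prior: 1/2 · 1/10 = 1/20, 1/2 · 15/22 = 15/44; summing to 43/110.
Hence P(bag A | data) = (1/20) / (43/110) = 11/86.

0.128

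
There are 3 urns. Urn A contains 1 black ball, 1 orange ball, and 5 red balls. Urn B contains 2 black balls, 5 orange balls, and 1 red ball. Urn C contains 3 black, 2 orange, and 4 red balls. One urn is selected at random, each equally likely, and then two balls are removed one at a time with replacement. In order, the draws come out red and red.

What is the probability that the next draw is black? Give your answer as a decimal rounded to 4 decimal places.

Compute the likelihood of the observed sequence for each case: P(data | urn A) = (5/7)(5/7) = 0.5102; P(data | urn B) = (1/8)(1/8) = 0.015625; P(data | urn C) = (4/9)(4/9) = 0.19753.
The prior-weighted likelihoods are 1/3 · 0.5102 = 0.17007, 1/3 · 0.015625 = 0.0052083, 1/3 · 0.19753 = 0.065844; summing to 0.24112.
Normalising, the posterior is P(urn A | data) = 0.70533, P(urn B | data) = 0.021601, P(urn C | data) = 0.27307.
So P(black next | data) = Σ P(black next | H) P(H | data) = (1/7)(0.70533) + (1/4)(0.021601) + (1/3)(0.27307) = 0.19719.

0.1972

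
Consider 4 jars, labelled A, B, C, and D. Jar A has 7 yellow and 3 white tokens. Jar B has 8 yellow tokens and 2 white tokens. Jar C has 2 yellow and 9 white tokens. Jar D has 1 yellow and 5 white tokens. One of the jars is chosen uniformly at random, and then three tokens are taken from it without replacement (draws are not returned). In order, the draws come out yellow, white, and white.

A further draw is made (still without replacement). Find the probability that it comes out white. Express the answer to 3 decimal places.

Under each hypothesis, the probability of the observed sequence is: P(data | jar A) = (7/10)(3/9)(2/8) = 0.058333; P(data | jar B) = (8/10)(2/9)(1/8) = 0.022222; P(data | jar C) = (2/11)(9/10)(8/9) = 0.14545; P(data | jar D) = (1/6)(5/5)(4/4) = 0.16667.
Weighting by the prior gives 1/4 · 0.058333 = 0.014583, 1/4 · 0.022222 = 0.0055556, 1/4 · 0.14545 = 0.036364, 1/4 · 0.16667 = 0.041667; with total 0.098169.
Normalising, the posterior is P(jar A | data) = 0.14855, P(jar B | data) = 0.056592, P(jar C | data) = 0.37042, P(jar D | data) = 0.42444.
The predictive probability is P(white next | data) = (1/7)(0.14855) + (0)(0.056592) + (7/8)(0.37042) + (1)(0.42444) = 0.76977.

0.770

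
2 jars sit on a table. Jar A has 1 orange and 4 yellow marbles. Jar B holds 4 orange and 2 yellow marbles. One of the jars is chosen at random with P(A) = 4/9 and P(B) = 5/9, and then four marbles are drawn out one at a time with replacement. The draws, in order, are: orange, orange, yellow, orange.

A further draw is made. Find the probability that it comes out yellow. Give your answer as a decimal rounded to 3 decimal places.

Under each hypothesis, the probability of the observed sequence is: P(data | jar A) = (1/5)(1/5)(4/5)(1/5) = 0.0064; P(data | jar B) = (4/6)(4/6)(2/6)(4/6) = 0.098765.
The prior-weighted likelihoods are 4/9 · 0.0064 = 0.0028444, 5/9 · 0.098765 = 0.05487; these sum to 0.057714.
The posterior is then P(jar A | data) = 0.049285, P(jar B | data) = 0.95071.
The predictive probability is P(yellow next | data) = (4/5)(0.049285) + (1/3)(0.95071) = 0.35633.

0.356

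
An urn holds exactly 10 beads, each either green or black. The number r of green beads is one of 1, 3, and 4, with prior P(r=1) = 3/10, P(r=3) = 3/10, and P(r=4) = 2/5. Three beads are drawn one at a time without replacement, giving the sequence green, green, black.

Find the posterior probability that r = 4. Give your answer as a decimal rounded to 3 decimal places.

The likelihood of the observed sequence under each hypothesis: P(data | r = 1) = (1/10)(0/9) = 0; P(data | r = 3) = (3/10)(2/9)(7/8) = 7/120; P(data | r = 4) = (4/10)(3/9)(6/8) = 1/10.
Weighting by the prior gives 3/10 · 0 = 0, 3/10 · 7/120 = 7/400, 2/5 · 1/10 = 1/25; summing to 23/400.
Therefore the posterior P(r = 4 | data) = (1/25) / (23/400) = 16/23.

0.696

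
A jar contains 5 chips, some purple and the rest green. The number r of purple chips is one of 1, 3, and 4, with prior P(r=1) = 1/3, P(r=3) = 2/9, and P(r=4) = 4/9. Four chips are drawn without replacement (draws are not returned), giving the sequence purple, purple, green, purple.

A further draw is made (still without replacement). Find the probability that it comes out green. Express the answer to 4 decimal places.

For each hypothesis, P(data | H) works out to: P(data | r = 1) = (1/5)(0/4) = 0; P(data | r = 3) = (3/5)(2/4)(2/3)(1/2) = 1/10; P(data | r = 4) = (4/5)(3/4)(1/3)(2/2) = 1/5.
Multiplying each by its prior: 1/3 · 0 = 0, 2/9 · 1/10 = 1/45, 4/9 · 1/5 = 4/45; summing to 1/9.
Normalising, the posterior is P(r = 1 | data) = 0, P(r = 3 | data) = 1/5, P(r = 4 | data) = 4/5.
Averaging over the posterior, P(green next | data) = (1)(1/5) + (0)(4/5) = 1/5.

0.2000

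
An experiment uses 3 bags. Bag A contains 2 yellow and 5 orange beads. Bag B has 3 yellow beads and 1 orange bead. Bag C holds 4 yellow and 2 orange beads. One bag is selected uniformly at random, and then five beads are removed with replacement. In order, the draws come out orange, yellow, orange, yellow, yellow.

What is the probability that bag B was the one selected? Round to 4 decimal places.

Compute the likelihood of the observed sequence for each case: P(data | bag A) = (5/7)(2/7)(5/7)(2/7)(2/7) = 0.0119; P(data | bag B) = (1/4)(3/4)(1/4)(3/4)(3/4) = 0.026367; P(data | bag C) = (2/6)(4/6)(2/6)(4/6)(4/6) = 0.032922.
Weighting by the prior gives 1/3 · 0.0119 = 0.0039666, 1/3 · 0.026367 = 0.0087891, 1/3 · 0.032922 = 0.010974; summing to 0.02373.
So P(bag B | data) = (0.0087891) / (0.02373) = 0.37038.

0.3704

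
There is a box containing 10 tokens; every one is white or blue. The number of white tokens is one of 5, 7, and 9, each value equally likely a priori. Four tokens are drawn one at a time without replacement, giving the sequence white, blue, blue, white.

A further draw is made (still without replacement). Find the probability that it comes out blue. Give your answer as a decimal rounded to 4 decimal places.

For each hypothesis, P(data | H) works out to: P(data | r = 5) = (5/10)(5/9)(4/8)(4/7) = 0.079365; P(data | r = 7) = (7/10)(3/9)(2/8)(6/7) = 0.05; P(data | r = 9) = (9/10)(1/9)(0/8) = 0.
Weighting by the prior gives 1/3 · 0.079365 = 0.026455, 1/3 · 0.05 = 0.016667, 1/3 · 0 = 0; with total 0.043122.
Normalising, the posterior is P(r = 5 | data) = 0.6135, P(r = 7 | data) = 0.3865, P(r = 9 | data) = 0.
The predictive probability is P(blue next | data) = (1/2)(0.6135) + (1/6)(0.3865) = 0.37117.

0.3712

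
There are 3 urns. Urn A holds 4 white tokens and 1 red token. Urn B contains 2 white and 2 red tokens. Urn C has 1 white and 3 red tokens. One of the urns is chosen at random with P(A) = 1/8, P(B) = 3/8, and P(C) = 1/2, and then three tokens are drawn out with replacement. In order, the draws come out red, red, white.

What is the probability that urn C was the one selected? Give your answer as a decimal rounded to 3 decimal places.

0.580

For each hypothesis, P(data | H) works out to: P(data | urn A) = (1/5)(1/5)(4/5) = 0.032; P(data | urn B) = (2/4)(2/4)(2/4) = 0.125; P(data | urn C) = (3/4)(3/4)(1/4) = 0.14062.
Multiplying each by its prior: 1/8 · 0.032 = 0.004, 3/8 · 0.125 = 0.046875, 1/2 · 0.14062 = 0.070312; these sum to 0.12119.
So P(urn C | data) = (0.070312) / (0.12119) = 0.5802.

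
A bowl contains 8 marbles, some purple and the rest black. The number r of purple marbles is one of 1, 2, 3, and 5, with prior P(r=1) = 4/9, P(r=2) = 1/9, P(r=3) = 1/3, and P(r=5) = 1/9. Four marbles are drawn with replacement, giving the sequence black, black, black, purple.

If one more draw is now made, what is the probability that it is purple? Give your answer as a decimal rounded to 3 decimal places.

For each hypothesis, P(data | H) works out to: P(data | r = 1) = (7/8)(7/8)(7/8)(1/8) = 0.08374; P(data | r = 2) = (6/8)(6/8)(6/8)(2/8) = 0.10547; P(data | r = 3) = (5/8)(5/8)(5/8)(3/8) = 0.091553; P(data | r = 5) = (3/8)(3/8)(3/8)(5/8) = 0.032959.
The prior-weighted likelihoods are 4/9 · 0.08374 = 0.037218, 1/9 · 0.10547 = 0.011719, 1/3 · 0.091553 = 0.030518, 1/9 · 0.032959 = 0.0036621; these sum to 0.083116.
Dividing through by the total gives posterior P(r = 1 | data) = 0.44778, P(r = 2 | data) = 0.14099, P(r = 3 | data) = 0.36717, P(r = 5 | data) = 0.04406.
So P(purple next | data) = Σ P(purple next | H) P(H | data) = (1/8)(0.44778) + (1/4)(0.14099) + (3/8)(0.36717) + (5/8)(0.04406) = 0.25645.

0.256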